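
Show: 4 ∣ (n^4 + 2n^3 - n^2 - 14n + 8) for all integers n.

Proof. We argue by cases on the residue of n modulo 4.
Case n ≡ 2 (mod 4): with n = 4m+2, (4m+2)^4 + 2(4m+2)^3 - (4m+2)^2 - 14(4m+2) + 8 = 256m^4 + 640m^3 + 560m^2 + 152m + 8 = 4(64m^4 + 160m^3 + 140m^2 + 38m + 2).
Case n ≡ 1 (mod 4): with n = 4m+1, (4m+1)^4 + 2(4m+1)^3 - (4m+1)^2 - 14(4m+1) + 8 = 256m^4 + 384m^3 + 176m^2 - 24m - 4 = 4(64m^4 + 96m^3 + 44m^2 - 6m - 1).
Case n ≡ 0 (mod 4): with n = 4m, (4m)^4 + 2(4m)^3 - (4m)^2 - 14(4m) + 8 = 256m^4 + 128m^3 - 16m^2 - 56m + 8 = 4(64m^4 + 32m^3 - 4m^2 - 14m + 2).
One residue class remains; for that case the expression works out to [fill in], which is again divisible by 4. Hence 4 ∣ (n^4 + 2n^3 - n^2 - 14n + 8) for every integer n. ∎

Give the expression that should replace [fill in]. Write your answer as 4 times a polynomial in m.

4(64m^4 + 224m^3 + 284m^2 + 142m + 23)

The residues treated are {2, 1, 0}, so the missing case is n ≡ 3 (mod 4); write n = 4m+3.
Then (4m+3)^4 + 2(4m+3)^3 - (4m+3)^2 - 14(4m+3) + 8 = 256m^4 + 896m^3 + 1136m^2 + 568m + 92 = 4(64m^4 + 224m^3 + 284m^2 + 142m + 23).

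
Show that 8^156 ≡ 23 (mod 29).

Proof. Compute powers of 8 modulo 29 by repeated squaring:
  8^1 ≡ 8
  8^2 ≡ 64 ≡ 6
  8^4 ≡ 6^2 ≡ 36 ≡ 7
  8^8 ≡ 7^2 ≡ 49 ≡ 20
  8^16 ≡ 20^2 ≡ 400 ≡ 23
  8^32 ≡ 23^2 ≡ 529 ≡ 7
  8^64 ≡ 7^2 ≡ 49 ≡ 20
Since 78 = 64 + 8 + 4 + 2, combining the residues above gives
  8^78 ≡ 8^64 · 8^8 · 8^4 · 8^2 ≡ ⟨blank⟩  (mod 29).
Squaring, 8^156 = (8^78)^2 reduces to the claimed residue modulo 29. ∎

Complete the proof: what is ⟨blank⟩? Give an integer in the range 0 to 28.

Multiply the listed residues: 20 · 20 · 7 · 6 = 400 → 2800 → 16800.
Reducing modulo 29: 16800 = 579·29 + 9, so 8^78 ≡ 9.

9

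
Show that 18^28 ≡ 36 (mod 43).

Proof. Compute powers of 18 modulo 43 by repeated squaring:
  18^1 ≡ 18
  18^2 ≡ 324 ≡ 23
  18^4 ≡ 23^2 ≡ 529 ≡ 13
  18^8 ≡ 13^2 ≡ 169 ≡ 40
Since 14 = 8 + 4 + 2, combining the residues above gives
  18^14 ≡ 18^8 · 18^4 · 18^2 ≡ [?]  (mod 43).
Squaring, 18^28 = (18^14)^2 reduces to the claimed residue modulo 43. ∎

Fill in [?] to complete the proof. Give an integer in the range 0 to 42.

Multiply the listed residues: 40 · 13 · 23 = 520 → 11960.
Reducing modulo 43: 11960 = 278·43 + 6, so 18^14 ≡ 6.

6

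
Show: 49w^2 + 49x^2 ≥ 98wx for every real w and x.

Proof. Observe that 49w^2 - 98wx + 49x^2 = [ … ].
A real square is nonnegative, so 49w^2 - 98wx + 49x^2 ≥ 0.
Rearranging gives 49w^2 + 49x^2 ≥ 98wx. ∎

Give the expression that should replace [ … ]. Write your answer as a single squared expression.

The leading and trailing coefficients are 7^2 and 7^2, and 98 = 2·7·7, so the trinomial is (7w - 7x)^2.
Hence 49w^2 - 98wx + 49x^2 ≥ 0.

(7w - 7x)^2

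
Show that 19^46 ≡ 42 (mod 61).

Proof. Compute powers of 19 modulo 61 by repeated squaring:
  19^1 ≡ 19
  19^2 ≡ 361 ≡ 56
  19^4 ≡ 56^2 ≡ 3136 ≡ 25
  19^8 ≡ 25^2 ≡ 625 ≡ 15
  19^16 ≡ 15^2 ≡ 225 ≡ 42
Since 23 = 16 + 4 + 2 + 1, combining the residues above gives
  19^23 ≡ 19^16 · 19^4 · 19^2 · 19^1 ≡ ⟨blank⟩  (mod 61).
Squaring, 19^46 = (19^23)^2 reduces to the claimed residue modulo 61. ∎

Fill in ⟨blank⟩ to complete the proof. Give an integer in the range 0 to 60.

19^16 · 19^4 · 19^2 · 19^1 ≡ 42 · 25 · 56 · 19 = 1117200.
1117200 mod 61 = 46, so 19^23 ≡ 46 (mod 61).

46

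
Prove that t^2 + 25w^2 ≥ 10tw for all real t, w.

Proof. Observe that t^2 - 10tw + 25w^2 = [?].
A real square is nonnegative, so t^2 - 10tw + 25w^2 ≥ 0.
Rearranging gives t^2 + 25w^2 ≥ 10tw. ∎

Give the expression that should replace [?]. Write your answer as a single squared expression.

(t - 5w)^2

The leading and trailing coefficients are 1^2 and 5^2, and 10 = 2·1·5, so the trinomial is (t - 5w)^2.
Hence t^2 - 10tw + 25w^2 ≥ 0.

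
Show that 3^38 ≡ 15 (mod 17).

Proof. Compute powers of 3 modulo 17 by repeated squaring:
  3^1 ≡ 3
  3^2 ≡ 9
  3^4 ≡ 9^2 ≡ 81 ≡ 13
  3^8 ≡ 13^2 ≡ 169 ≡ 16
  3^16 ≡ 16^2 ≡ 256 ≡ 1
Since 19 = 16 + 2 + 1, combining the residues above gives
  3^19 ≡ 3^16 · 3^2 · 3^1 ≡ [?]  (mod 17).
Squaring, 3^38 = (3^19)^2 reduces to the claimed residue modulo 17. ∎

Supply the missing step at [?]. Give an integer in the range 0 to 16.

10

3^16 · 3^2 · 3^1 ≡ 1 · 9 · 3 = 27.
27 mod 17 = 10, so 3^19 ≡ 10 (mod 17).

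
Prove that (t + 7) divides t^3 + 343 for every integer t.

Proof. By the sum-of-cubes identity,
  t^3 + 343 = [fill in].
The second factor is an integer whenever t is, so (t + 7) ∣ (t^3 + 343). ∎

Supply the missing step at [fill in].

Polynomial division of t^3 + 343 by t + 7 leaves remainder 0 and quotient t^2 - 7t + 49.
Hence t^3 + 343 = (t + 7)(t^2 - 7t + 49).

(t + 7)(t^2 - 7t + 49)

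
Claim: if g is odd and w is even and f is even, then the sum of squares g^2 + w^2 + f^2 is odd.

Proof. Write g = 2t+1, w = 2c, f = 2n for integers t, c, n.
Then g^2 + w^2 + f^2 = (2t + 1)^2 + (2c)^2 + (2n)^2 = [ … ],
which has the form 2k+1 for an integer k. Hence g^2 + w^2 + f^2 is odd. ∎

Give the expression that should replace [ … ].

Expanding: (2t + 1)^2 + (2c)^2 + (2n)^2 = 4c^2 + 4n^2 + 4t^2 + 4t + 1.
Every term except the constant is even, so this is 2(2c^2 + 2n^2 + 2t^2 + 2t) + 1,
and 2c^2 + 2n^2 + 2t^2 + 2t ∈ ℤ gives the required form.

2(2c^2 + 2n^2 + 2t^2 + 2t) + 1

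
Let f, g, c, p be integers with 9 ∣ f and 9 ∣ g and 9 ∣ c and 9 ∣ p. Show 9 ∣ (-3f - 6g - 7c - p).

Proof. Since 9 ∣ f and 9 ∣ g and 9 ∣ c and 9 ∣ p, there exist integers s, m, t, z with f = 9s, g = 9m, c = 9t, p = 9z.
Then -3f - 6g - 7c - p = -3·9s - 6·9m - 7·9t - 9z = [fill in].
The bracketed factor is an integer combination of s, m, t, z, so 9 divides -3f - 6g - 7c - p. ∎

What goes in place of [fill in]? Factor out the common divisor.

9(-6m - 3s - 7t - z)

Each term has a factor of 9: -3·9s - 6·9m - 7·9t - 9z = 9·(-6m - 3s - 7t - z).
Since -6m - 3s - 7t - z is an integer, 9 ∣ (-3f - 6g - 7c - p).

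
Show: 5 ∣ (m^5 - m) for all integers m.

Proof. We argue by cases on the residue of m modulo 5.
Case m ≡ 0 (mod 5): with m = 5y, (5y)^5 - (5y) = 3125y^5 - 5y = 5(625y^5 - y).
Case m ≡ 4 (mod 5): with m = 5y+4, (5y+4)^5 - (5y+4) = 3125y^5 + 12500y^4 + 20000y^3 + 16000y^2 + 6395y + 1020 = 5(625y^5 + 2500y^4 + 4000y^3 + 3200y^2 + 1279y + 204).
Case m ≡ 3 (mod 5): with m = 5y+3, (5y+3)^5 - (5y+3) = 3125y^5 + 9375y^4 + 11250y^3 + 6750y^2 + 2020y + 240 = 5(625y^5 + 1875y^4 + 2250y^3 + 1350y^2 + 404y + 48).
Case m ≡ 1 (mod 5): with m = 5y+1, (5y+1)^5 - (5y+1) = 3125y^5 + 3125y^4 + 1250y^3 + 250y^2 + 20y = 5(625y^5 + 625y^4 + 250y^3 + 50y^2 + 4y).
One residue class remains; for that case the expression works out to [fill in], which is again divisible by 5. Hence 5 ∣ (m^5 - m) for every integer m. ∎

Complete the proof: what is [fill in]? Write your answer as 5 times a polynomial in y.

Only m ≡ 2 (mod 5) is unaccounted for. Put m = 5y+2:
(5y+2)^5 - (5y+2) expands to 3125y^5 + 6250y^4 + 5000y^3 + 2000y^2 + 395y + 30,
and factoring out 5 leaves 5(625y^5 + 1250y^4 + 1000y^3 + 400y^2 + 79y + 6).

5(625y^5 + 1250y^4 + 1000y^3 + 400y^2 + 79y + 6)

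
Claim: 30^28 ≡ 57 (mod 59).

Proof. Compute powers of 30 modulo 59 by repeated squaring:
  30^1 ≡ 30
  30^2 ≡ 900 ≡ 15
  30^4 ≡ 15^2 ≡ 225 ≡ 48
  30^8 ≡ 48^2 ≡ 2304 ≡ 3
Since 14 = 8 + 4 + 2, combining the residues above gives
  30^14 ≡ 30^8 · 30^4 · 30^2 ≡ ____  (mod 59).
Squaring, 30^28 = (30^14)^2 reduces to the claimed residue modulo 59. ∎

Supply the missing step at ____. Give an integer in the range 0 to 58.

30^8 · 30^4 · 30^2 ≡ 3 · 48 · 15 = 2160.
2160 mod 59 = 36, so 30^14 ≡ 36 (mod 59).

36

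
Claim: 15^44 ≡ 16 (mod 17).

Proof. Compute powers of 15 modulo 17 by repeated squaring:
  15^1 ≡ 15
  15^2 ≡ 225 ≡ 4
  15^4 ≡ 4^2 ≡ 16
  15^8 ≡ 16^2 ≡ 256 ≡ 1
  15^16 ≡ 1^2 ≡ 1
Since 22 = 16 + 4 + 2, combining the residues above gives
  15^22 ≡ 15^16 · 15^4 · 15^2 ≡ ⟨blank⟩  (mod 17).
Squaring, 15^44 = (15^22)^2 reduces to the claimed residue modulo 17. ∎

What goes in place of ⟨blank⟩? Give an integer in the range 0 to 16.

Multiply the listed residues: 1 · 16 · 4 = 16 → 64.
Reducing modulo 17: 64 = 3·17 + 13, so 15^22 ≡ 13.

13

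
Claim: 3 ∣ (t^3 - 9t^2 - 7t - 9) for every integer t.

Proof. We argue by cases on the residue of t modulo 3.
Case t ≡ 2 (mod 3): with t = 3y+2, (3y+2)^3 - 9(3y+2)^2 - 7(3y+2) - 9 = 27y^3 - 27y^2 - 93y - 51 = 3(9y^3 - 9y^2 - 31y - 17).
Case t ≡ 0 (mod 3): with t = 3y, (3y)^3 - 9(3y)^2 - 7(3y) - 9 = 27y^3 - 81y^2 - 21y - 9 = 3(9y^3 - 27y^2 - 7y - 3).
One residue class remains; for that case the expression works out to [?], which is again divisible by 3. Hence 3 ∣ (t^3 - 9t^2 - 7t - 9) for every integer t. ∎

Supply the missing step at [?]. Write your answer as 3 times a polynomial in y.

The residues treated are {2, 0}, so the missing case is t ≡ 1 (mod 3); write t = 3y+1.
Then (3y+1)^3 - 9(3y+1)^2 - 7(3y+1) - 9 = 27y^3 - 54y^2 - 66y - 24 = 3(9y^3 - 18y^2 - 22y - 8).

3(9y^3 - 18y^2 - 22y - 8)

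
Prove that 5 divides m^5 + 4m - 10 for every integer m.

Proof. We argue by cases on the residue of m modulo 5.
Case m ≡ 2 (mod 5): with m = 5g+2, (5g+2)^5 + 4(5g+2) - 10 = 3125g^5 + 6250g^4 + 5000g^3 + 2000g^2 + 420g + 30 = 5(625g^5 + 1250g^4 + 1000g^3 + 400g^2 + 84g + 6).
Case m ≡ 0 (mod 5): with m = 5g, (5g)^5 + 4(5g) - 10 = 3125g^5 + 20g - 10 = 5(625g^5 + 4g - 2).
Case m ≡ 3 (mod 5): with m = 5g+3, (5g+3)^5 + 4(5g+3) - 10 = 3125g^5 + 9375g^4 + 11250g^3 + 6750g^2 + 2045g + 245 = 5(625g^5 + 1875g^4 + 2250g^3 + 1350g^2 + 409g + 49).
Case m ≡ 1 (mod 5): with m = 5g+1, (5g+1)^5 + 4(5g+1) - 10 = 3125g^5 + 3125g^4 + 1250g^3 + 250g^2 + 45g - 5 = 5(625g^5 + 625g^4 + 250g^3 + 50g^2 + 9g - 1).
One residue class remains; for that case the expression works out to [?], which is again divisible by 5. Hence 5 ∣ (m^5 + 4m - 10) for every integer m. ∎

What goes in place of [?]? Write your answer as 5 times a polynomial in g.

Only m ≡ 4 (mod 5) is unaccounted for. Put m = 5g+4:
(5g+4)^5 + 4(5g+4) - 10 expands to 3125g^5 + 12500g^4 + 20000g^3 + 16000g^2 + 6420g + 1030,
and factoring out 5 leaves 5(625g^5 + 2500g^4 + 4000g^3 + 3200g^2 + 1284g + 206).

5(625g^5 + 2500g^4 + 4000g^3 + 3200g^2 + 1284g + 206)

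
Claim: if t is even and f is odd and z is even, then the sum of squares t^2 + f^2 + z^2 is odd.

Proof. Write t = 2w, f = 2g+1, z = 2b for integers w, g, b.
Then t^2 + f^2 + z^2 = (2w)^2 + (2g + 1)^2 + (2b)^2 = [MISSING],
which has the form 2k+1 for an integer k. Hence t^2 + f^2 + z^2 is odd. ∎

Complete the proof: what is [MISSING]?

2(2b^2 + 2g^2 + 2g + 2w^2) + 1

Expanding: (2w)^2 + (2g + 1)^2 + (2b)^2 = 4b^2 + 4g^2 + 4g + 4w^2 + 1.
Every term except the constant is even, so this is 2(2b^2 + 2g^2 + 2g + 2w^2) + 1,
and 2b^2 + 2g^2 + 2g + 2w^2 ∈ ℤ gives the required form.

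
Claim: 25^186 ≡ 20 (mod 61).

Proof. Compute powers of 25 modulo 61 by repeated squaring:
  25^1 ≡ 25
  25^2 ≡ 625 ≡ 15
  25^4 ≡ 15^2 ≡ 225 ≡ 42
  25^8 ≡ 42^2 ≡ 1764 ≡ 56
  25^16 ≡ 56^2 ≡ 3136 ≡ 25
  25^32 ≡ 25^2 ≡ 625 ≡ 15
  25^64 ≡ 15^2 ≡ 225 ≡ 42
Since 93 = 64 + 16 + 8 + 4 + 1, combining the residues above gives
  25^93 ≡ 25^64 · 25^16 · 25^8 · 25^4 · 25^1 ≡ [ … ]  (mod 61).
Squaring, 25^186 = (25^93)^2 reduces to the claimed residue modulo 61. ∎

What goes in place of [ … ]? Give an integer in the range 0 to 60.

9

25^64 · 25^16 · 25^8 · 25^4 · 25^1 ≡ 42 · 25 · 56 · 42 · 25 = 61740000.
61740000 mod 61 = 9, so 25^93 ≡ 9 (mod 61).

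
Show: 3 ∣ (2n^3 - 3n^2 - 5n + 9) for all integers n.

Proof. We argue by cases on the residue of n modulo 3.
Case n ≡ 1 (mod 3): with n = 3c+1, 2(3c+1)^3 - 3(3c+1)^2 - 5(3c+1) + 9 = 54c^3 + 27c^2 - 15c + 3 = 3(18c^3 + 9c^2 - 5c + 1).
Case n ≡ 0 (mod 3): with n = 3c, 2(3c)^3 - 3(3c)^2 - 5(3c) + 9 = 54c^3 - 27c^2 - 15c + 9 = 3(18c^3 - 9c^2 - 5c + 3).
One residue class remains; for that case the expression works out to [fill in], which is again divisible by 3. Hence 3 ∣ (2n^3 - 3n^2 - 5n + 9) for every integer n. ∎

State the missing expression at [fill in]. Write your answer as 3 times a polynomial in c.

3(18c^3 + 27c^2 + 7c + 1)

Only n ≡ 2 (mod 3) is unaccounted for. Put n = 3c+2:
2(3c+2)^3 - 3(3c+2)^2 - 5(3c+2) + 9 expands to 54c^3 + 81c^2 + 21c + 3,
and factoring out 3 leaves 3(18c^3 + 27c^2 + 7c + 1).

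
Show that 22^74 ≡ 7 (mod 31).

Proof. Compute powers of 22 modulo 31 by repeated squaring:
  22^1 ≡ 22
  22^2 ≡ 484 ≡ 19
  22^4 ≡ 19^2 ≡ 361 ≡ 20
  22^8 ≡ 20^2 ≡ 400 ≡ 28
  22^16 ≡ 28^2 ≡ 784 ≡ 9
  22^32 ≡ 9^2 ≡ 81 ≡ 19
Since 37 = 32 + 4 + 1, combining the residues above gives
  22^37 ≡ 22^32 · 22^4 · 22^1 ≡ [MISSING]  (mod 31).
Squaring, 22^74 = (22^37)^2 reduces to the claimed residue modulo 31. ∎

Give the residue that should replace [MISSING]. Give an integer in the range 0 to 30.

Multiply the listed residues: 19 · 20 · 22 = 380 → 8360.
Reducing modulo 31: 8360 = 269·31 + 21, so 22^37 ≡ 21.

21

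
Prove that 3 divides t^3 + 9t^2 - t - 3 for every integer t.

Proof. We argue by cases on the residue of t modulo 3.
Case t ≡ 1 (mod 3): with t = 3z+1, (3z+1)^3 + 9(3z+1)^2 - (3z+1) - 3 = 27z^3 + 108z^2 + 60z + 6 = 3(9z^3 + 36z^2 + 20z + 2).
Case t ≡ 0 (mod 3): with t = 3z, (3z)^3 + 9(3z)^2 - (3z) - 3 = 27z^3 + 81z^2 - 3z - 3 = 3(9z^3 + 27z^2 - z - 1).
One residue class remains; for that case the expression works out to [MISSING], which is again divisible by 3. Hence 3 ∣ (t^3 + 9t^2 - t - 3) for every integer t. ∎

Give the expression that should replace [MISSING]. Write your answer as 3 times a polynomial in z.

3(9z^3 + 45z^2 + 47z + 13)

The residues treated are {1, 0}, so the missing case is t ≡ 2 (mod 3); write t = 3z+2.
Then (3z+2)^3 + 9(3z+2)^2 - (3z+2) - 3 = 27z^3 + 135z^2 + 141z + 39 = 3(9z^3 + 45z^2 + 47z + 13).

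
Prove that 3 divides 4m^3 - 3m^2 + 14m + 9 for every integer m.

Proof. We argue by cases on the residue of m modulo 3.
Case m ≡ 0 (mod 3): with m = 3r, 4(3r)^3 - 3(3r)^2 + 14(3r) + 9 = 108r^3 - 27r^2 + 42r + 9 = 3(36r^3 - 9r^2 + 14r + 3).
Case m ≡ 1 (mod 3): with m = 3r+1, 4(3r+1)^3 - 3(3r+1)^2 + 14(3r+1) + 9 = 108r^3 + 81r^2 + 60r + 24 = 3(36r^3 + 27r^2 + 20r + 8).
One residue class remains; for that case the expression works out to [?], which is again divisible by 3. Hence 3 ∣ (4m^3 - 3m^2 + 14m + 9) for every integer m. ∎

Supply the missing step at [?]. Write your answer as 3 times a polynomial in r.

3(36r^3 + 63r^2 + 50r + 19)

The residues treated are {0, 1}, so the missing case is m ≡ 2 (mod 3); write m = 3r+2.
Then 4(3r+2)^3 - 3(3r+2)^2 + 14(3r+2) + 9 = 108r^3 + 189r^2 + 150r + 57 = 3(36r^3 + 63r^2 + 50r + 19).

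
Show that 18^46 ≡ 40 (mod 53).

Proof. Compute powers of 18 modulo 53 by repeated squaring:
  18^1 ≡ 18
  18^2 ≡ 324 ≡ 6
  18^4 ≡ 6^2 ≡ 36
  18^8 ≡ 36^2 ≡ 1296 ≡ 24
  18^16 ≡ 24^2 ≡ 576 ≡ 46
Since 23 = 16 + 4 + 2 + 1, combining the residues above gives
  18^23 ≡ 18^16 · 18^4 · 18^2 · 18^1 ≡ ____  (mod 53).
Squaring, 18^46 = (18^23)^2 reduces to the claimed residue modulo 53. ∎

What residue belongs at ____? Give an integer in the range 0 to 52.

26

18^16 · 18^4 · 18^2 · 18^1 ≡ 46 · 36 · 6 · 18 = 178848.
178848 mod 53 = 26, so 18^23 ≡ 26 (mod 53).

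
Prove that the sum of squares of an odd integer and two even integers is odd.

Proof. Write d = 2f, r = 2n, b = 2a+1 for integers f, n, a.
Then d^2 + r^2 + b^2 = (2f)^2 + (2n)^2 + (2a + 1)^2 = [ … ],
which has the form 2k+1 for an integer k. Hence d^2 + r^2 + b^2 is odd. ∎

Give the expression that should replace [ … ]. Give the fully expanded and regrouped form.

2(2a^2 + 2a + 2f^2 + 2n^2) + 1

(2f)^2 + (2n)^2 + (2a + 1)^2 = 4a^2 + 4a + 4f^2 + 4n^2 + 1
= 2(2a^2 + 2a + 2f^2 + 2n^2) + 1.
Since 2a^2 + 2a + 2f^2 + 2n^2 is an integer, the sum of squares is of the form 2k+1 for an integer k.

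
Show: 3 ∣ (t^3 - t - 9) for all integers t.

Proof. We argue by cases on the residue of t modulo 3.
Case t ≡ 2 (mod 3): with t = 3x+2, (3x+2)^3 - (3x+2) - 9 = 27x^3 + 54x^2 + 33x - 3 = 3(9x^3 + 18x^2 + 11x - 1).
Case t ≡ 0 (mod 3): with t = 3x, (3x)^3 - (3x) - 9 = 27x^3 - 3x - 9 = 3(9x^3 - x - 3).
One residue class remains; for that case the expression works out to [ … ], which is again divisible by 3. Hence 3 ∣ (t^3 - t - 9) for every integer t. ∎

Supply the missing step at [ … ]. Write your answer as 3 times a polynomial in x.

3(9x^3 + 9x^2 + 2x - 3)

Only t ≡ 1 (mod 3) is unaccounted for. Put t = 3x+1:
(3x+1)^3 - (3x+1) - 9 expands to 27x^3 + 27x^2 + 6x - 9,
and factoring out 3 leaves 3(9x^3 + 9x^2 + 2x - 3).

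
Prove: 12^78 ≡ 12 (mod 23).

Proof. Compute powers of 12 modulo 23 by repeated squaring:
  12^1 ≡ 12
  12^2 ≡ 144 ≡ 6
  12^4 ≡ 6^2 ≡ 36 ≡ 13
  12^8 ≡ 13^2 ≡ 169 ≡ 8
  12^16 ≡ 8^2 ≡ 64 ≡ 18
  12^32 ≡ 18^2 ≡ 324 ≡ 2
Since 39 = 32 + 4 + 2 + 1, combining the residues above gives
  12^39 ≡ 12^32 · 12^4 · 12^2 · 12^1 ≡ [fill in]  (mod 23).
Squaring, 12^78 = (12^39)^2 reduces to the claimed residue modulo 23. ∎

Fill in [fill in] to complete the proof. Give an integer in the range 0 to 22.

9

Multiply the listed residues: 2 · 13 · 6 · 12 = 26 → 156 → 1872.
Reducing modulo 23: 1872 = 81·23 + 9, so 12^39 ≡ 9.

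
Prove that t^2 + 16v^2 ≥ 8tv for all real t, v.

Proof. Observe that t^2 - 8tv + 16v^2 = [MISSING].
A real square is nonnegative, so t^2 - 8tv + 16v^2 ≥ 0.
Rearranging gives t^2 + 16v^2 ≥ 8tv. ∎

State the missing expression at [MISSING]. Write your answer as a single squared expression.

(t - 4v)^2

The leading and trailing coefficients are 1^2 and 4^2, and 8 = 2·1·4, so the trinomial is (t - 4v)^2.
Hence t^2 - 8tv + 16v^2 ≥ 0.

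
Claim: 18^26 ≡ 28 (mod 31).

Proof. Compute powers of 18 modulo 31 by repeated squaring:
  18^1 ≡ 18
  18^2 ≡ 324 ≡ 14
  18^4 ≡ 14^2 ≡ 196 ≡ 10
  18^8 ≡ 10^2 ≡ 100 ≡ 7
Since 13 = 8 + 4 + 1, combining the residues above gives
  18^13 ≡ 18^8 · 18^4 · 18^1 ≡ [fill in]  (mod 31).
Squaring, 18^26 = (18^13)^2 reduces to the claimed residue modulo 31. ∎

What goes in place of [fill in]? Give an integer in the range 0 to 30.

20

Multiply the listed residues: 7 · 10 · 18 = 70 → 1260.
Reducing modulo 31: 1260 = 40·31 + 20, so 18^13 ≡ 20.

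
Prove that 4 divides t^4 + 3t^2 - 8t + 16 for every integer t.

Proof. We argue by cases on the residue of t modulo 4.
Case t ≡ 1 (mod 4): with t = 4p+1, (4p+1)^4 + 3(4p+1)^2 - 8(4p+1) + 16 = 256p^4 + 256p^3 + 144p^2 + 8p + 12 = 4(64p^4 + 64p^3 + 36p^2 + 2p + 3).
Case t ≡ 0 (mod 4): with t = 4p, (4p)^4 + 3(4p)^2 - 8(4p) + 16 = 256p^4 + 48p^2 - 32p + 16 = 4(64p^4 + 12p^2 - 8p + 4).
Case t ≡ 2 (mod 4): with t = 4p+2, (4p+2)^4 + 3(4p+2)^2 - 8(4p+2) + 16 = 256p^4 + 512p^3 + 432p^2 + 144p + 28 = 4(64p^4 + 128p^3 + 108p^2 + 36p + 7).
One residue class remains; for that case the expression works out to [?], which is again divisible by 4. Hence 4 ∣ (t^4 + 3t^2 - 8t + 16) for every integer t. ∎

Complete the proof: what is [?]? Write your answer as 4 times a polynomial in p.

The residues treated are {1, 0, 2}, so the missing case is t ≡ 3 (mod 4); write t = 4p+3.
Then (4p+3)^4 + 3(4p+3)^2 - 8(4p+3) + 16 = 256p^4 + 768p^3 + 912p^2 + 472p + 100 = 4(64p^4 + 192p^3 + 228p^2 + 118p + 25).

4(64p^4 + 192p^3 + 228p^2 + 118p + 25)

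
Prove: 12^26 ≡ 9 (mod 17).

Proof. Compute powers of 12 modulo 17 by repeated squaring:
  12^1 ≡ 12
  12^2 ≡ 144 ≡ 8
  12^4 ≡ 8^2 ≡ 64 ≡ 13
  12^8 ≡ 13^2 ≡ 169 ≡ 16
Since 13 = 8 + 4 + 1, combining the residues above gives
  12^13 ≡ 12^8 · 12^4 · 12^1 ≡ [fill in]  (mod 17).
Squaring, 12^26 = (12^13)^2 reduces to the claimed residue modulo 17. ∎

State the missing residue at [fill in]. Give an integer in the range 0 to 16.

12^8 · 12^4 · 12^1 ≡ 16 · 13 · 12 = 2496.
2496 mod 17 = 14, so 12^13 ≡ 14 (mod 17).

14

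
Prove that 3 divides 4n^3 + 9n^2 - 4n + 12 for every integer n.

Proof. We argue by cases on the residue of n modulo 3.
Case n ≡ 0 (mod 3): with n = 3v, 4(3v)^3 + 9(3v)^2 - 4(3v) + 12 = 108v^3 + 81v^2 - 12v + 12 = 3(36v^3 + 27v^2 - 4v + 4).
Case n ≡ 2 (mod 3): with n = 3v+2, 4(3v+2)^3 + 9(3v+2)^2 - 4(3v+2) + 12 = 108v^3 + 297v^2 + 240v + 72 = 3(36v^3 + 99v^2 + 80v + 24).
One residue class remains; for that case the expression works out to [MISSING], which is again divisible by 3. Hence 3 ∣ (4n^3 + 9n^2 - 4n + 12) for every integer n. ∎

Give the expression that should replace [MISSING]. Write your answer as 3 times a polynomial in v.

3(36v^3 + 63v^2 + 26v + 7)

The residues treated are {0, 2}, so the missing case is n ≡ 1 (mod 3); write n = 3v+1.
Then 4(3v+1)^3 + 9(3v+1)^2 - 4(3v+1) + 12 = 108v^3 + 189v^2 + 78v + 21 = 3(36v^3 + 63v^2 + 26v + 7).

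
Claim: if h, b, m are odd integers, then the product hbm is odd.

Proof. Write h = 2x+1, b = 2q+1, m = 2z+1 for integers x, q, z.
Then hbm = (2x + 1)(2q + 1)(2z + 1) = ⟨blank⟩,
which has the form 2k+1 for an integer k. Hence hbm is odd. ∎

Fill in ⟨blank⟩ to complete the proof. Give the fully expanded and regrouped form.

(2x + 1)(2q + 1)(2z + 1) = 8qxz + 4qx + 4qz + 2q + 4xz + 2x + 2z + 1
= 2(4qxz + 2qx + 2qz + q + 2xz + x + z) + 1.
Since 4qxz + 2qx + 2qz + q + 2xz + x + z is an integer, the product is of the form 2k+1 for an integer k.

2(4qxz + 2qx + 2qz + q + 2xz + x + z) + 1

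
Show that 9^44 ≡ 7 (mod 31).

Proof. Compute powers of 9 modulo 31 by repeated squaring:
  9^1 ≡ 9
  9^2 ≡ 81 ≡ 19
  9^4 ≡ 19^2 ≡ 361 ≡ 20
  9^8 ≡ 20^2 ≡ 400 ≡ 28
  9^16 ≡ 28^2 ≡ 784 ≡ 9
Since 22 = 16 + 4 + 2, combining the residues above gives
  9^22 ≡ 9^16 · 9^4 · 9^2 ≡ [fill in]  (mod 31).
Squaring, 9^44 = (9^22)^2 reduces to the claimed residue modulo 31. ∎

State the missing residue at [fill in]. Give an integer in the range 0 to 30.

10

Multiply the listed residues: 9 · 20 · 19 = 180 → 3420.
Reducing modulo 31: 3420 = 110·31 + 10, so 9^22 ≡ 10.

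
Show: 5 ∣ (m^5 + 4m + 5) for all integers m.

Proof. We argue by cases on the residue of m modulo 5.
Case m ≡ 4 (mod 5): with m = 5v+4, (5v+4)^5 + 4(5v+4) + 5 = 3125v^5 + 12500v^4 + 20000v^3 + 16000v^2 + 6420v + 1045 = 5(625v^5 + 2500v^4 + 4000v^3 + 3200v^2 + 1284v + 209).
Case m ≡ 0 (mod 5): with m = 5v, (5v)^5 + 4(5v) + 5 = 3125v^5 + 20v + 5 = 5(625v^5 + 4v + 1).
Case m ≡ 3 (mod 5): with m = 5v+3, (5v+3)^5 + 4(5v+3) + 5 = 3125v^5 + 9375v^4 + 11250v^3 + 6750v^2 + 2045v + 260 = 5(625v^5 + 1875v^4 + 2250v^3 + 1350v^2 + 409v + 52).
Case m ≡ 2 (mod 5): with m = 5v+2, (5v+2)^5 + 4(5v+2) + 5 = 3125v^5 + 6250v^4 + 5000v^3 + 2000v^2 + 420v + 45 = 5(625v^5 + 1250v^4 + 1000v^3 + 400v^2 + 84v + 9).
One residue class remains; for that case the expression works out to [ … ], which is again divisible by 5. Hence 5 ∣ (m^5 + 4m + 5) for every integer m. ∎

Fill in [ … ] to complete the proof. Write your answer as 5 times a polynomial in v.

Only m ≡ 1 (mod 5) is unaccounted for. Put m = 5v+1:
(5v+1)^5 + 4(5v+1) + 5 expands to 3125v^5 + 3125v^4 + 1250v^3 + 250v^2 + 45v + 10,
and factoring out 5 leaves 5(625v^5 + 625v^4 + 250v^3 + 50v^2 + 9v + 2).

5(625v^5 + 625v^4 + 250v^3 + 50v^2 + 9v + 2)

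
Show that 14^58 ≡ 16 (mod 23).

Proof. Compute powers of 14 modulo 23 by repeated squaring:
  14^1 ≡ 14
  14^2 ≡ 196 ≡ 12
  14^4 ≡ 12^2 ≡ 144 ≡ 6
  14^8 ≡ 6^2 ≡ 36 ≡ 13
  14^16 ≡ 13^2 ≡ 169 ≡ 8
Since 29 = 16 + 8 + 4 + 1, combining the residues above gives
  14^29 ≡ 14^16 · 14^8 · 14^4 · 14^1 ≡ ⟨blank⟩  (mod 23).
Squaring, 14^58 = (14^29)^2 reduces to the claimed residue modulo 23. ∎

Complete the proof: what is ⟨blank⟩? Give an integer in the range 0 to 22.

19

14^16 · 14^8 · 14^4 · 14^1 ≡ 8 · 13 · 6 · 14 = 8736.
8736 mod 23 = 19, so 14^29 ≡ 19 (mod 23).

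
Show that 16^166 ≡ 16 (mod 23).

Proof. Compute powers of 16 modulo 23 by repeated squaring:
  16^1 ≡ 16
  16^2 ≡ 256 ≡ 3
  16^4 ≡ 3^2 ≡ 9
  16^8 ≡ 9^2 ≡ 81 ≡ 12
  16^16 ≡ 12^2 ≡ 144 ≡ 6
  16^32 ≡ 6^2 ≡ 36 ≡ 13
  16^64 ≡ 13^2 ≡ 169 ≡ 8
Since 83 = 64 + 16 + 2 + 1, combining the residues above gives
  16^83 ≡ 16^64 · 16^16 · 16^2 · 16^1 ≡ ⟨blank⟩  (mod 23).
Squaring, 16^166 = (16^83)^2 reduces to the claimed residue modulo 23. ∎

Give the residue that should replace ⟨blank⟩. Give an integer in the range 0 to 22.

Multiply the listed residues: 8 · 6 · 3 · 16 = 48 → 144 → 2304.
Reducing modulo 23: 2304 = 100·23 + 4, so 16^83 ≡ 4.

4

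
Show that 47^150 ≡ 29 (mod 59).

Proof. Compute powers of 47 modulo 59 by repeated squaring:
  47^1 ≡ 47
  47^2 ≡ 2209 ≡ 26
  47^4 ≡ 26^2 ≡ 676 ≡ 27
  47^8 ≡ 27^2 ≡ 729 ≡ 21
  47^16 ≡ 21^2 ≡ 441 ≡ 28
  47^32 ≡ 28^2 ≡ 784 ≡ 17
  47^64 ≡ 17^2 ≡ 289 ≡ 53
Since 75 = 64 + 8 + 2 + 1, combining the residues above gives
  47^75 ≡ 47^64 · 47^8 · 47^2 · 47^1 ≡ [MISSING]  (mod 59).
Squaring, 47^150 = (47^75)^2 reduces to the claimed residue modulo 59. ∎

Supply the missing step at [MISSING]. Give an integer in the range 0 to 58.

Multiply the listed residues: 53 · 21 · 26 · 47 = 1113 → 28938 → 1360086.
Reducing modulo 59: 1360086 = 23052·59 + 18, so 47^75 ≡ 18.

18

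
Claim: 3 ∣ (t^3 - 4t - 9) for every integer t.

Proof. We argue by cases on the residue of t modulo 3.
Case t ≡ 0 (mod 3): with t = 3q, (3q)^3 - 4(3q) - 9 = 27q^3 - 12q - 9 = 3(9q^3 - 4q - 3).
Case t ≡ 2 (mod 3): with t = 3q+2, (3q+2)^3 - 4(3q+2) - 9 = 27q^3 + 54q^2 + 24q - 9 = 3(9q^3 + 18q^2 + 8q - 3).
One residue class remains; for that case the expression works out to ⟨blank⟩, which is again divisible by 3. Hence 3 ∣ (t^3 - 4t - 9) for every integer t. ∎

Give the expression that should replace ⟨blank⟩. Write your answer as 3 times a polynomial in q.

3(9q^3 + 9q^2 - q - 4)

The residues treated are {0, 2}, so the missing case is t ≡ 1 (mod 3); write t = 3q+1.
Then (3q+1)^3 - 4(3q+1) - 9 = 27q^3 + 27q^2 - 3q - 12 = 3(9q^3 + 9q^2 - q - 4).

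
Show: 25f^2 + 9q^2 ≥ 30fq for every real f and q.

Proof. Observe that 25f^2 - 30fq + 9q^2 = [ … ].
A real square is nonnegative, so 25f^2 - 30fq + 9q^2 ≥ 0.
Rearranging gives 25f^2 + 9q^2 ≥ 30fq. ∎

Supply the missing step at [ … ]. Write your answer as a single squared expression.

25f^2 - 30fq + 9q^2 is a perfect-square trinomial: the outer terms are (5f)^2 and (3q)^2, and the cross term is -2·5f·3q.
So 25f^2 - 30fq + 9q^2 = (5f - 3q)^2 ≥ 0.

(5f - 3q)^2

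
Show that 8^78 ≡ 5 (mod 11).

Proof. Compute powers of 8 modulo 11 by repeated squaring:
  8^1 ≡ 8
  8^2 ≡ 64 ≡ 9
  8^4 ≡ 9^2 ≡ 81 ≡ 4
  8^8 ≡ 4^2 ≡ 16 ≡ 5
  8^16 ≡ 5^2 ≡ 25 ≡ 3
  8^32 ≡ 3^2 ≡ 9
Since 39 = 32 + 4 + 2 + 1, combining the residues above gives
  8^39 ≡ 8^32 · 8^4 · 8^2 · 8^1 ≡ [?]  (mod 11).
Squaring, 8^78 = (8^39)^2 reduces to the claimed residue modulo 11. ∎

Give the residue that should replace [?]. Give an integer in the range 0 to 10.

7

8^32 · 8^4 · 8^2 · 8^1 ≡ 9 · 4 · 9 · 8 = 2592.
2592 mod 11 = 7, so 8^39 ≡ 7 (mod 11).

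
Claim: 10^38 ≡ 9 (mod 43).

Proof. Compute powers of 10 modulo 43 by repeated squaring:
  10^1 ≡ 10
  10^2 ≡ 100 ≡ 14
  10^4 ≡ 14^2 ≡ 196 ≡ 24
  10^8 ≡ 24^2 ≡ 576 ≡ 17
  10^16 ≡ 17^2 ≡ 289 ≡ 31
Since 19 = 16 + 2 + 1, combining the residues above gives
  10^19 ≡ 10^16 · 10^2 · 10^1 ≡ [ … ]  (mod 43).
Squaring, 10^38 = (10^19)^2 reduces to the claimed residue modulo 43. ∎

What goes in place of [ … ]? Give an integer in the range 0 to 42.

40

Multiply the listed residues: 31 · 14 · 10 = 434 → 4340.
Reducing modulo 43: 4340 = 100·43 + 40, so 10^19 ≡ 40.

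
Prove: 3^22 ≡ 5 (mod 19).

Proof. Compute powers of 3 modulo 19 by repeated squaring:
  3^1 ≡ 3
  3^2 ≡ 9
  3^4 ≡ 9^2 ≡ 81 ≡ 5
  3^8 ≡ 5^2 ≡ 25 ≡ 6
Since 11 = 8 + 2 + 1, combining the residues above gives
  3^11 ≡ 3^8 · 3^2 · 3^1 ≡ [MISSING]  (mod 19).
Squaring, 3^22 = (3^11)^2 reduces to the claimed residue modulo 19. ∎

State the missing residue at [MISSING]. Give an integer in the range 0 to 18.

Multiply the listed residues: 6 · 9 · 3 = 54 → 162.
Reducing modulo 19: 162 = 8·19 + 10, so 3^11 ≡ 10.

10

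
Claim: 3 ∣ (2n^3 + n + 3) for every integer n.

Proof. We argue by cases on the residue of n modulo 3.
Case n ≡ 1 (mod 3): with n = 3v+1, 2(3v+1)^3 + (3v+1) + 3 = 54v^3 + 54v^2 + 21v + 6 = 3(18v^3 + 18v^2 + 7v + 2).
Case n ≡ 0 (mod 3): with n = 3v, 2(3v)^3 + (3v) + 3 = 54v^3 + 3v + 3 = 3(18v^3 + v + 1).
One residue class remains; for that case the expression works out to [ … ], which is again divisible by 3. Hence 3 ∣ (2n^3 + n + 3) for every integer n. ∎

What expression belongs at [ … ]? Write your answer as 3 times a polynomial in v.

The residues treated are {1, 0}, so the missing case is n ≡ 2 (mod 3); write n = 3v+2.
Then 2(3v+2)^3 + (3v+2) + 3 = 54v^3 + 108v^2 + 75v + 21 = 3(18v^3 + 36v^2 + 25v + 7).

3(18v^3 + 36v^2 + 25v + 7)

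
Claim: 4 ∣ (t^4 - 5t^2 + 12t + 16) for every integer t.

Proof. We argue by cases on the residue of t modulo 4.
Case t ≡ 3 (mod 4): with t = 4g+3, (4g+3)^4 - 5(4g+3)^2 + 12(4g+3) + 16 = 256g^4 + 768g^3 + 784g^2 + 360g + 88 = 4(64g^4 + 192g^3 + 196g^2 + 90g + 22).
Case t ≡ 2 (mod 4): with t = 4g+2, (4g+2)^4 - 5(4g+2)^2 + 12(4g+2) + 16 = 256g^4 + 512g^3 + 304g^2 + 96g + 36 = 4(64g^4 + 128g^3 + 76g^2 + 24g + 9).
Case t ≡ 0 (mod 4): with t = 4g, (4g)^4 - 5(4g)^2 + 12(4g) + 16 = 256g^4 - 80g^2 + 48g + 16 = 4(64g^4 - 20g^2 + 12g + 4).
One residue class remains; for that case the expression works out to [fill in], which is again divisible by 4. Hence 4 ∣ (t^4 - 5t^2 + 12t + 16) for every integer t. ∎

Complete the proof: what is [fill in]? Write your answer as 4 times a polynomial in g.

Only t ≡ 1 (mod 4) is unaccounted for. Put t = 4g+1:
(4g+1)^4 - 5(4g+1)^2 + 12(4g+1) + 16 expands to 256g^4 + 256g^3 + 16g^2 + 24g + 24,
and factoring out 4 leaves 4(64g^4 + 64g^3 + 4g^2 + 6g + 6).

4(64g^4 + 64g^3 + 4g^2 + 6g + 6)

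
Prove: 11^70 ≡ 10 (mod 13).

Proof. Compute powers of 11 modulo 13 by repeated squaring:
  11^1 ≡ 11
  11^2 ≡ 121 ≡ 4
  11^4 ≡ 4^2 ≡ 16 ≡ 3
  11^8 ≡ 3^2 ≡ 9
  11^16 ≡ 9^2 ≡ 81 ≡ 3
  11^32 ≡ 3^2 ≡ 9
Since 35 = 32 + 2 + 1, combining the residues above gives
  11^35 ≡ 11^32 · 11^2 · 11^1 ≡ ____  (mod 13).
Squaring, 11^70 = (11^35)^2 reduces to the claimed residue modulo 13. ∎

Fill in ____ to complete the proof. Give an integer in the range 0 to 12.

Multiply the listed residues: 9 · 4 · 11 = 36 → 396.
Reducing modulo 13: 396 = 30·13 + 6, so 11^35 ≡ 6.

6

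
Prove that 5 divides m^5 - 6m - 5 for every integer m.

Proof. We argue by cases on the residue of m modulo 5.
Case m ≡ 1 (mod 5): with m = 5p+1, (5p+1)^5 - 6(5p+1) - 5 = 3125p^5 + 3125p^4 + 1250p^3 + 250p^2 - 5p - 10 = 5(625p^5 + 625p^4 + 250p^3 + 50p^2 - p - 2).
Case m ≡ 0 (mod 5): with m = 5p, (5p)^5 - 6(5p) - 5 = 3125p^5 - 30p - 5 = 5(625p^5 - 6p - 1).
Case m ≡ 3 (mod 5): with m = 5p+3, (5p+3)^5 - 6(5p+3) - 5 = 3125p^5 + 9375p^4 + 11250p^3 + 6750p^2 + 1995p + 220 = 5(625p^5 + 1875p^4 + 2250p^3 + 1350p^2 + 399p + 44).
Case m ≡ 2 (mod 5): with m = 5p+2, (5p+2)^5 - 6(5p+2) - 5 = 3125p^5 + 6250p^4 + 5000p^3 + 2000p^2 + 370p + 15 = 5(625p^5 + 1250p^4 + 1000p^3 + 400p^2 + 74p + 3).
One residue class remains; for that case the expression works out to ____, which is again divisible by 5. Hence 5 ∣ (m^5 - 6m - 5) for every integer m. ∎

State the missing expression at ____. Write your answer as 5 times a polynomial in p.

The residues treated are {1, 0, 3, 2}, so the missing case is m ≡ 4 (mod 5); write m = 5p+4.
Then (5p+4)^5 - 6(5p+4) - 5 = 3125p^5 + 12500p^4 + 20000p^3 + 16000p^2 + 6370p + 995 = 5(625p^5 + 2500p^4 + 4000p^3 + 3200p^2 + 1274p + 199).

5(625p^5 + 2500p^4 + 4000p^3 + 3200p^2 + 1274p + 199)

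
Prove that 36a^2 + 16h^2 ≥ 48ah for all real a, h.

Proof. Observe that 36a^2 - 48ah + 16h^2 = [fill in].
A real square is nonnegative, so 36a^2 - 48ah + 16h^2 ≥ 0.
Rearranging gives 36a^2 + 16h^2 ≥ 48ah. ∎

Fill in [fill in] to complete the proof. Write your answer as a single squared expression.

(6a - 4h)^2

The leading and trailing coefficients are 6^2 and 4^2, and 48 = 2·6·4, so the trinomial is (6a - 4h)^2.
Hence 36a^2 - 48ah + 16h^2 ≥ 0.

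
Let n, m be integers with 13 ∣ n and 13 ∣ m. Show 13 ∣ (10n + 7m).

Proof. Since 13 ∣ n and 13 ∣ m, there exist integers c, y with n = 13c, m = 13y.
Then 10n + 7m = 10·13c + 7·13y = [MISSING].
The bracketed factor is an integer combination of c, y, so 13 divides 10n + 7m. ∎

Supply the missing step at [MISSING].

Each term has a factor of 13: 10·13c + 7·13y = 13·(10c + 7y).
Since 10c + 7y is an integer, 13 ∣ (10n + 7m).

13(10c + 7y)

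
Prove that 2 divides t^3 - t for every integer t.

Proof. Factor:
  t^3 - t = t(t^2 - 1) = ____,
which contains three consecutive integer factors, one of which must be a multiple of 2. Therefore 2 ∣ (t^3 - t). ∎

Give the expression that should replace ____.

t(t^2 - 1) = t(t - 1)(t + 1) = (t - 1)t(t + 1).
These three factors are consecutive integers, so their product is divisible by 2.

(t - 1)t(t + 1)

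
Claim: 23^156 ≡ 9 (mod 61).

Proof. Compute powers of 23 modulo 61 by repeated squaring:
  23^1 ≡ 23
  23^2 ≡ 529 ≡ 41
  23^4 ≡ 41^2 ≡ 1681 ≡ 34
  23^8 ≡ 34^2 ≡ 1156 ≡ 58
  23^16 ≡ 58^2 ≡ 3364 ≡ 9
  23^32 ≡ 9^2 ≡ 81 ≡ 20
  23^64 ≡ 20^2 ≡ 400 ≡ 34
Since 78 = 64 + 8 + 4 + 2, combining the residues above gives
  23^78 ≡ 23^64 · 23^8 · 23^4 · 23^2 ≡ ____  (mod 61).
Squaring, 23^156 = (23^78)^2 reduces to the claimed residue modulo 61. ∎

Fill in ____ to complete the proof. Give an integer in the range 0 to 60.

23^64 · 23^8 · 23^4 · 23^2 ≡ 34 · 58 · 34 · 41 = 2748968.
2748968 mod 61 = 3, so 23^78 ≡ 3 (mod 61).

3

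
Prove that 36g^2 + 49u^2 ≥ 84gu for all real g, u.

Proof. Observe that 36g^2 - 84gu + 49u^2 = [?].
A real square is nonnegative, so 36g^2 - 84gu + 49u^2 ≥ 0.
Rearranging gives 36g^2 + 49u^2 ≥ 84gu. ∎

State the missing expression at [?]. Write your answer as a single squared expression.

The leading and trailing coefficients are 6^2 and 7^2, and 84 = 2·6·7, so the trinomial is (6g - 7u)^2.
Hence 36g^2 - 84gu + 49u^2 ≥ 0.

(6g - 7u)^2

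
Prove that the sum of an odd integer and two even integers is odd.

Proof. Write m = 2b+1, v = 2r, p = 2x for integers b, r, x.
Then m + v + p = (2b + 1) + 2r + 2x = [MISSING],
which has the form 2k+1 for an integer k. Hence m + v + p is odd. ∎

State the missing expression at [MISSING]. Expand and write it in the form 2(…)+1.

2(b + r + x) + 1

(2b + 1) + 2r + 2x = 2b + 2r + 2x + 1
= 2(b + r + x) + 1.
Since b + r + x is an integer, the sum is of the form 2k+1 for an integer k.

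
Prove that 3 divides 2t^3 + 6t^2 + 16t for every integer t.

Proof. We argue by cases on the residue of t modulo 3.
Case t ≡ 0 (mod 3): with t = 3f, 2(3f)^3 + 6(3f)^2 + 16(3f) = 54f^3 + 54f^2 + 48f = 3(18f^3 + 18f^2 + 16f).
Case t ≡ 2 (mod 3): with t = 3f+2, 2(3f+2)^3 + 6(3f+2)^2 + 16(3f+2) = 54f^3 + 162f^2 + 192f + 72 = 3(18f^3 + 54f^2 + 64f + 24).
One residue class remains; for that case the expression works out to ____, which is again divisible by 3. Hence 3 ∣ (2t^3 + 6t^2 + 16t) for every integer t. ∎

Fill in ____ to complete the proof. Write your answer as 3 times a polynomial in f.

The residues treated are {0, 2}, so the missing case is t ≡ 1 (mod 3); write t = 3f+1.
Then 2(3f+1)^3 + 6(3f+1)^2 + 16(3f+1) = 54f^3 + 108f^2 + 102f + 24 = 3(18f^3 + 36f^2 + 34f + 8).

3(18f^3 + 36f^2 + 34f + 8)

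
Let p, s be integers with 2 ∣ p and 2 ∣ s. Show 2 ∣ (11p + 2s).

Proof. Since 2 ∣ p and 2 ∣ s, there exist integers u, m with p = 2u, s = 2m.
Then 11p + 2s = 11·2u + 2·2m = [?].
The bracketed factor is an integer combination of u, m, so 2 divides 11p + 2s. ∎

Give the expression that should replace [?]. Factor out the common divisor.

Each term has a factor of 2: 11·2u + 2·2m = 2·(2m + 11u).
Since 2m + 11u is an integer, 2 ∣ (11p + 2s).

2(2m + 11u)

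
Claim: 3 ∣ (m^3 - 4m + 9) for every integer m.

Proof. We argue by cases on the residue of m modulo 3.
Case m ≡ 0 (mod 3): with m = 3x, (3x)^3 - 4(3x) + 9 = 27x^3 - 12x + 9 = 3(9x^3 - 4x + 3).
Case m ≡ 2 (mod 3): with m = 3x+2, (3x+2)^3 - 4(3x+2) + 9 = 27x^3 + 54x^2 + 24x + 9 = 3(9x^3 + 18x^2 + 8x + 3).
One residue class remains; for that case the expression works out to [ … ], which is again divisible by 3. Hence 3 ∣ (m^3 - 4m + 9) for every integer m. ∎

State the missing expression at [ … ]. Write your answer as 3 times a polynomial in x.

3(9x^3 + 9x^2 - x + 2)

The residues treated are {0, 2}, so the missing case is m ≡ 1 (mod 3); write m = 3x+1.
Then (3x+1)^3 - 4(3x+1) + 9 = 27x^3 + 27x^2 - 3x + 6 = 3(9x^3 + 9x^2 - x + 2).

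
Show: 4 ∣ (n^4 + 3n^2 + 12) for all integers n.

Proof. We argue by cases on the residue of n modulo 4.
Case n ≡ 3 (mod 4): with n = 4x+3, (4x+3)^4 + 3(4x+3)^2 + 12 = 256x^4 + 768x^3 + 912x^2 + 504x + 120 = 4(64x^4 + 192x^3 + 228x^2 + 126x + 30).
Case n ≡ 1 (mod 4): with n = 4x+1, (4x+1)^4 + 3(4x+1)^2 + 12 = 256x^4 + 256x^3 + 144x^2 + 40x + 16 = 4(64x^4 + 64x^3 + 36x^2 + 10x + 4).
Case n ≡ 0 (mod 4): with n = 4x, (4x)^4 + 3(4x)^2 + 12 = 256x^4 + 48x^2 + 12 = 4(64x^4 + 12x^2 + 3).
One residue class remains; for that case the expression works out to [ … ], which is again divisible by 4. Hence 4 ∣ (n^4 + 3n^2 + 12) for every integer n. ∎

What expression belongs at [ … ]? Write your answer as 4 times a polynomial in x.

4(64x^4 + 128x^3 + 108x^2 + 44x + 10)

The residues treated are {3, 1, 0}, so the missing case is n ≡ 2 (mod 4); write n = 4x+2.
Then (4x+2)^4 + 3(4x+2)^2 + 12 = 256x^4 + 512x^3 + 432x^2 + 176x + 40 = 4(64x^4 + 128x^3 + 108x^2 + 44x + 10).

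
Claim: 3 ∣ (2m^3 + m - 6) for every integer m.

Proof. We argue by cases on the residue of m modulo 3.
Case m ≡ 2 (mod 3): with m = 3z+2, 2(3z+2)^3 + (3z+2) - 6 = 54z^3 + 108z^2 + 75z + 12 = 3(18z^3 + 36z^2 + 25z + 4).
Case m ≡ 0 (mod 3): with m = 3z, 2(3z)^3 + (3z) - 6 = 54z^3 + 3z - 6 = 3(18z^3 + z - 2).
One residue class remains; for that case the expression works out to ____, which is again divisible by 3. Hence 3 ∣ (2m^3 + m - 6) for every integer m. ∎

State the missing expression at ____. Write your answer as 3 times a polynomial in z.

3(18z^3 + 18z^2 + 7z - 1)

Only m ≡ 1 (mod 3) is unaccounted for. Put m = 3z+1:
2(3z+1)^3 + (3z+1) - 6 expands to 54z^3 + 54z^2 + 21z - 3,
and factoring out 3 leaves 3(18z^3 + 18z^2 + 7z - 1).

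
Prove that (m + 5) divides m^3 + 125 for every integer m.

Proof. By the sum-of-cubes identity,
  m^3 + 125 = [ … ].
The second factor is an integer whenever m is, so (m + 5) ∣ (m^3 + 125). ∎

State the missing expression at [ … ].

Polynomial division of m^3 + 125 by m + 5 leaves remainder 0 and quotient m^2 - 5m + 25.
Hence m^3 + 125 = (m + 5)(m^2 - 5m + 25).

(m + 5)(m^2 - 5m + 25)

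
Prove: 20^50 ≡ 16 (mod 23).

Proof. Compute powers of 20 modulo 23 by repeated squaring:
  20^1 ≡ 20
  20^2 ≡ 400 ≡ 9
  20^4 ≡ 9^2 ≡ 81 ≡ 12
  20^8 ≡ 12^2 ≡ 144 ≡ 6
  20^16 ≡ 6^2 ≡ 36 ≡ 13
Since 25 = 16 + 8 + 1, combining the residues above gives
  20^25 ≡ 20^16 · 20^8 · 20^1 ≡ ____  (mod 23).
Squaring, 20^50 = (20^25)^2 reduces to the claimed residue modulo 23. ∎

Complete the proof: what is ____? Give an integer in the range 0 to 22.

Multiply the listed residues: 13 · 6 · 20 = 78 → 1560.
Reducing modulo 23: 1560 = 67·23 + 19, so 20^25 ≡ 19.

19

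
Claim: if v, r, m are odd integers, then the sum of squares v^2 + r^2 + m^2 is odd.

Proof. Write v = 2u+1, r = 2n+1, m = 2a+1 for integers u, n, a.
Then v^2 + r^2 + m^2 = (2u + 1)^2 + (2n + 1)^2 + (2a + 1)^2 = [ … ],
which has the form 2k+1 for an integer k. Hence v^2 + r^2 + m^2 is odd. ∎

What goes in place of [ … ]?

2(2a^2 + 2a + 2n^2 + 2n + 2u^2 + 2u + 1) + 1

(2u + 1)^2 + (2n + 1)^2 + (2a + 1)^2 = 4a^2 + 4a + 4n^2 + 4n + 4u^2 + 4u + 3
= 2(2a^2 + 2a + 2n^2 + 2n + 2u^2 + 2u + 1) + 1.
Since 2a^2 + 2a + 2n^2 + 2n + 2u^2 + 2u + 1 is an integer, the sum of squares is of the form 2k+1 for an integer k.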